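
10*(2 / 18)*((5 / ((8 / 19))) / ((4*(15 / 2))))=95 / 216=0.44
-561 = -561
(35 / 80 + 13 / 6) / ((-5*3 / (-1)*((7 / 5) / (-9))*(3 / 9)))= -375 / 112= -3.35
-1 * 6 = -6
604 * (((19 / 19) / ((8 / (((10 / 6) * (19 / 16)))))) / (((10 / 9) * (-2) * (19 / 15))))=-6795 / 128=-53.09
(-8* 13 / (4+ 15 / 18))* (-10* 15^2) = 48413.79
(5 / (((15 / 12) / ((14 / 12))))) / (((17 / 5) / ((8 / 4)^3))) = 10.98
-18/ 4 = -9/ 2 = -4.50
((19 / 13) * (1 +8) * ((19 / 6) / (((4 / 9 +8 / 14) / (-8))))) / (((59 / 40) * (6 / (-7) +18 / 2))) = -41895 / 1534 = -27.31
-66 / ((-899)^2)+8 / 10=3232474 / 4041005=0.80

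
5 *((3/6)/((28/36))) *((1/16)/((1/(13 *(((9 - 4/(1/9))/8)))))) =-15795/1792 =-8.81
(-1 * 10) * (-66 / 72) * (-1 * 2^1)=-55 / 3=-18.33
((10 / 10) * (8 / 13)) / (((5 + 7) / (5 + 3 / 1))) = 16 / 39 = 0.41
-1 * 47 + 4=-43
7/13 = 0.54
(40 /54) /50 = 2 /135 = 0.01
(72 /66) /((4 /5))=15 /11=1.36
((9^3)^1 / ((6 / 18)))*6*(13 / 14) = 12184.71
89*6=534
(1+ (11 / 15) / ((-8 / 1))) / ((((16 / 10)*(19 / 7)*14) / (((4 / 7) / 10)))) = 109 / 127680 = 0.00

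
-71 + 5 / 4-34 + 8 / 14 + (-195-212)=-14285 / 28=-510.18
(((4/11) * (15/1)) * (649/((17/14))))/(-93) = -16520/527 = -31.35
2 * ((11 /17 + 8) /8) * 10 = 735 /34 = 21.62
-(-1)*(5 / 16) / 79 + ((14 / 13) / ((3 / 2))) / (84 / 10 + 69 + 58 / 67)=16969025 / 1292491824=0.01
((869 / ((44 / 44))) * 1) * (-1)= -869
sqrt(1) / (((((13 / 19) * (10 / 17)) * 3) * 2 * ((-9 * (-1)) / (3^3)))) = 323 / 260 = 1.24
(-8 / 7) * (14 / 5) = -16 / 5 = -3.20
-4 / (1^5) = -4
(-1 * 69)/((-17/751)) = 51819/17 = 3048.18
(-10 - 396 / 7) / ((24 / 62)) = -171.98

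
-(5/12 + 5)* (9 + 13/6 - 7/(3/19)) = 12935/72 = 179.65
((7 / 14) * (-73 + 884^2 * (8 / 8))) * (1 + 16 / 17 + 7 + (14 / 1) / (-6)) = 2581628.15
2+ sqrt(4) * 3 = 8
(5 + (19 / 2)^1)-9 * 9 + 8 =-117 / 2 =-58.50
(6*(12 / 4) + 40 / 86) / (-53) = -794 / 2279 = -0.35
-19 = -19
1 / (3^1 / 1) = 1 / 3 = 0.33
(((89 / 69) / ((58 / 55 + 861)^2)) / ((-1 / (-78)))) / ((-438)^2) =3499925 / 4959534693683214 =0.00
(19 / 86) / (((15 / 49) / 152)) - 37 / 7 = 471427 / 4515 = 104.41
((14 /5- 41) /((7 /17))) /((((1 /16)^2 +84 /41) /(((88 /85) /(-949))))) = 176416768 /3578085875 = 0.05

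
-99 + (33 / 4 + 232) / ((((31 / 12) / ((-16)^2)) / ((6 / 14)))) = 70731 / 7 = 10104.43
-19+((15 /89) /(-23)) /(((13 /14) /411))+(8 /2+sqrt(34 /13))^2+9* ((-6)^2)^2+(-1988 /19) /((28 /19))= 8* sqrt(442) /13+308404778 /26611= 11602.31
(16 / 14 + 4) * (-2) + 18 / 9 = -58 / 7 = -8.29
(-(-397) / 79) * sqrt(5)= 397 * sqrt(5) / 79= 11.24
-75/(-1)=75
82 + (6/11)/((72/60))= 907/11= 82.45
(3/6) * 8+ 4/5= 24/5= 4.80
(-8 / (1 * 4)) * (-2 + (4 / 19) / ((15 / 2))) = 1124 / 285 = 3.94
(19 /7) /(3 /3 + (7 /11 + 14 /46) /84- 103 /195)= 1874730 /333599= 5.62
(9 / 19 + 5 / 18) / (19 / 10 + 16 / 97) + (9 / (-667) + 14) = 3278441992 / 228456171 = 14.35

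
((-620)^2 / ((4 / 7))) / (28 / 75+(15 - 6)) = 50452500 / 703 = 71767.43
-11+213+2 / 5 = 1012 / 5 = 202.40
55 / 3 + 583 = 1804 / 3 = 601.33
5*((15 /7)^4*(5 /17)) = 1265625 /40817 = 31.01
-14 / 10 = -7 / 5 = -1.40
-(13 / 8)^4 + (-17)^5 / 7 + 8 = -5815704823 / 28672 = -202835.69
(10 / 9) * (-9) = -10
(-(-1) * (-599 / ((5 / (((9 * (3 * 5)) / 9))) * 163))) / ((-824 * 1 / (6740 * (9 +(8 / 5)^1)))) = 955.87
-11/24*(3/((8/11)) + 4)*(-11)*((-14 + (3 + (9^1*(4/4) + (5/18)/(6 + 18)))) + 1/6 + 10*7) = 231647845/82944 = 2792.82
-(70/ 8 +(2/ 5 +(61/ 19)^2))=-19.46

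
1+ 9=10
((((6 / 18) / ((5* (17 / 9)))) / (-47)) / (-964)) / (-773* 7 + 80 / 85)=-1 / 6945036780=-0.00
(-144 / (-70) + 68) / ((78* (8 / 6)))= 613 / 910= 0.67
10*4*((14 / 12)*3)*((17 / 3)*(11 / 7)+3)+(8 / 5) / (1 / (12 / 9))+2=8354 / 5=1670.80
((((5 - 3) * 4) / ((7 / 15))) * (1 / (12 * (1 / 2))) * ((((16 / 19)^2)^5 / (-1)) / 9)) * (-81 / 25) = 39582418599936 / 214587319023035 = 0.18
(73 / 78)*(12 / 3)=146 / 39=3.74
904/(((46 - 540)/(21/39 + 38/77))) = -466916/247247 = -1.89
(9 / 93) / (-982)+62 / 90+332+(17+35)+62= 611914507 / 1369890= 446.69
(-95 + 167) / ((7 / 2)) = 144 / 7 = 20.57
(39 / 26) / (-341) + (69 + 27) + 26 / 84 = 689641 / 7161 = 96.31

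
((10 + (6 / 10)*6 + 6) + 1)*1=103 / 5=20.60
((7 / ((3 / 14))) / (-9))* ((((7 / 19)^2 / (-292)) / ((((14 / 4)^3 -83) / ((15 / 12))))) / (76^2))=-0.00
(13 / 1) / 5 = 13 / 5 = 2.60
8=8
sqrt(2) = 1.41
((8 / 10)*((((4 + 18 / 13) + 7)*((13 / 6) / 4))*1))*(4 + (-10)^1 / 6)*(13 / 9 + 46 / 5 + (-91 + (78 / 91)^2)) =-2018986 / 2025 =-997.03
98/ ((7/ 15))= 210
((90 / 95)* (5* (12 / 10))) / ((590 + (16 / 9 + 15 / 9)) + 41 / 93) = 15066 / 1574093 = 0.01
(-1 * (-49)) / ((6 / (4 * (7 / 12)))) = 343 / 18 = 19.06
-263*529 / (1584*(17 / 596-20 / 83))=1720583609 / 4161564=413.45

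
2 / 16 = 1 / 8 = 0.12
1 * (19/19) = 1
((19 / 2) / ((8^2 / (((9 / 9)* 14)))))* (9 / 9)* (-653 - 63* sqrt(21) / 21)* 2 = -86849 / 32 - 399* sqrt(21) / 32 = -2771.17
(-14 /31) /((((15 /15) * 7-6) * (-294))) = 0.00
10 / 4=5 / 2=2.50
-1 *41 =-41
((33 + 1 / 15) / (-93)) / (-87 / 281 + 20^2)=-4496 / 5054085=-0.00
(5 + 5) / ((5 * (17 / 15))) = 1.76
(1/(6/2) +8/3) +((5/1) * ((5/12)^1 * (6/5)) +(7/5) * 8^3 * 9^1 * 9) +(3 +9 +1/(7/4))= 4065521/70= 58078.87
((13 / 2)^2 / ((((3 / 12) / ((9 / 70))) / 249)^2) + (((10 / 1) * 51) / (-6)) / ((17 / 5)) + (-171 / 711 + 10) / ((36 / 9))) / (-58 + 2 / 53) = -11952.94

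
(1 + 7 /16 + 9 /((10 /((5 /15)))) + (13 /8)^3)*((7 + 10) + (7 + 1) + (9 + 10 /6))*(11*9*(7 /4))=381457461 /10240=37251.71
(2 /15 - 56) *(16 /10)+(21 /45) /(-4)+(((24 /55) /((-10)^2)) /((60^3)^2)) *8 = -119621204999999 /1336500000000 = -89.50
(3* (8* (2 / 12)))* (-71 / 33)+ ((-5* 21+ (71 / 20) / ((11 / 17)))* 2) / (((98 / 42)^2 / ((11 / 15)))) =-2863207 / 80850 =-35.41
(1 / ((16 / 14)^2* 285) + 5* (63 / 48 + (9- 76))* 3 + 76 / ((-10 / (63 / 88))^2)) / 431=-2717198107 / 1189042800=-2.29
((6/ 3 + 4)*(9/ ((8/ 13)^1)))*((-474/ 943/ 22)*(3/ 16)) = -249561/ 663872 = -0.38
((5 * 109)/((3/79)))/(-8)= -43055/24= -1793.96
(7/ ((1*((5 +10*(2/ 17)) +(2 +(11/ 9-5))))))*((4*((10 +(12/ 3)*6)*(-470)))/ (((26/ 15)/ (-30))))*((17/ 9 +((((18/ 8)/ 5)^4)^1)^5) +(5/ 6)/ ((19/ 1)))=29655664056454240859878853037608859/ 8715291852800000000000000000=3402716.12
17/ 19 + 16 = 321/ 19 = 16.89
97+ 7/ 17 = 1656/ 17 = 97.41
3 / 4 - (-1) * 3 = 15 / 4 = 3.75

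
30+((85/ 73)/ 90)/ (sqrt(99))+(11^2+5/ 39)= 17*sqrt(11)/ 43362+5894/ 39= 151.13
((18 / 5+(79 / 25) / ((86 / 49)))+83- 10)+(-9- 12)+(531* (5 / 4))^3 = 20118802427277 / 68800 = 292424453.88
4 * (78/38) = 156/19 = 8.21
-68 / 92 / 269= -17 / 6187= -0.00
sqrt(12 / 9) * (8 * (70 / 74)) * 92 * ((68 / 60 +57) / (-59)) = -8985088 * sqrt(3) / 19647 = -792.11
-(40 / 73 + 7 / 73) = -47 / 73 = -0.64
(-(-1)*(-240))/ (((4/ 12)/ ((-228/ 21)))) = 54720/ 7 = 7817.14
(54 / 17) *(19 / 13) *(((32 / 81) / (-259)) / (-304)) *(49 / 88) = 7 / 539682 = 0.00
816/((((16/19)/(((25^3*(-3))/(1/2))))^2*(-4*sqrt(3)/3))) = -40453857421875*sqrt(3)/16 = -4379258526052.18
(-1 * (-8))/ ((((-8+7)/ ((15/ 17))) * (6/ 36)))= -720/ 17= -42.35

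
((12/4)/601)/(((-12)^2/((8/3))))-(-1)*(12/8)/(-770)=-15457/8329860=-0.00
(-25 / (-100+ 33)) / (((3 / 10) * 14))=125 / 1407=0.09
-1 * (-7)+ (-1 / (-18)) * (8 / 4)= 7.11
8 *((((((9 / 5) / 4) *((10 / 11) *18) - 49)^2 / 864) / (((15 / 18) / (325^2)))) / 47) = 2215632250 / 51183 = 43288.44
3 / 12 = 1 / 4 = 0.25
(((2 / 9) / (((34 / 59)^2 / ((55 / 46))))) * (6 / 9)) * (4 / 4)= 191455 / 358938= 0.53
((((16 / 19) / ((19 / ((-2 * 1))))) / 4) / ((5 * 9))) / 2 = -4 / 16245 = -0.00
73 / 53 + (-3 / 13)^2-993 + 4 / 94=-417411975 / 420979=-991.53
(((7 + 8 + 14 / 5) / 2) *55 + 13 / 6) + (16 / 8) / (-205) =302369 / 615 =491.66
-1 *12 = -12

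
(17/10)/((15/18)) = 51/25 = 2.04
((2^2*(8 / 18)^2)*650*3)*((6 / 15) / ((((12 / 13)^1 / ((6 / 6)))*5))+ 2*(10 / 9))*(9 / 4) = 216112 / 27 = 8004.15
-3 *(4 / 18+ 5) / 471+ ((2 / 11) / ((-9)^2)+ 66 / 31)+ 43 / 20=368430031 / 86729940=4.25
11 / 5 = 2.20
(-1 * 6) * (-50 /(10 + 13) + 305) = -41790 /23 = -1816.96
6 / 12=1 / 2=0.50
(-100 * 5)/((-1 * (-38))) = -13.16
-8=-8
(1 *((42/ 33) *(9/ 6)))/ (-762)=-7/ 2794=-0.00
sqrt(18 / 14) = 1.13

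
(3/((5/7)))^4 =194481/625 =311.17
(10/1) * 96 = 960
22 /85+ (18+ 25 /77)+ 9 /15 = 125556 /6545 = 19.18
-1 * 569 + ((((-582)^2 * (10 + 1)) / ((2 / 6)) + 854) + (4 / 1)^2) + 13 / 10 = 111781943 / 10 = 11178194.30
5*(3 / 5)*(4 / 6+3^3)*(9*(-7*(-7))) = 36603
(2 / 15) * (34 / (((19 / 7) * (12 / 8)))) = 952 / 855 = 1.11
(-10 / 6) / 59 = -5 / 177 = -0.03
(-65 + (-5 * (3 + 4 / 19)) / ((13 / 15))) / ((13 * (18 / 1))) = -10315 / 28899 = -0.36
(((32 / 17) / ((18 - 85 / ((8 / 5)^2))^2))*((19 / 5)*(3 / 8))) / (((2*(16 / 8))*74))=116736 / 2977462705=0.00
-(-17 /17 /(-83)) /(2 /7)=-7 /166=-0.04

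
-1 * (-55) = 55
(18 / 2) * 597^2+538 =3208219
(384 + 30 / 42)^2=7252249 / 49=148005.08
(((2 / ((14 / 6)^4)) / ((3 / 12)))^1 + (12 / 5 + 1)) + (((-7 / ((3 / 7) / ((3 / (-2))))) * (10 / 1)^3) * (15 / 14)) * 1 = 315175307 / 12005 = 26253.67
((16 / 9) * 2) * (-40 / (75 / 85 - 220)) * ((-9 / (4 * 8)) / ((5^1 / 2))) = -272 / 3725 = -0.07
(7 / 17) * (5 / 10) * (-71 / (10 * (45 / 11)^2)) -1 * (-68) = 46757863 / 688500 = 67.91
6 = 6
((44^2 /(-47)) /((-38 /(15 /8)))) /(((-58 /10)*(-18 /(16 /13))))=24200 /1009983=0.02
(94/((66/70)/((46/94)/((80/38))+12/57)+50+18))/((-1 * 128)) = -5205767/497120000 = -0.01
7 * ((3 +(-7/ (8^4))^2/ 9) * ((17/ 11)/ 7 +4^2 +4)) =78366384413/ 184549376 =424.64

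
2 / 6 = 1 / 3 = 0.33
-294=-294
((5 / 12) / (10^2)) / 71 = 1 / 17040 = 0.00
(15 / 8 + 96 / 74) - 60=-56.83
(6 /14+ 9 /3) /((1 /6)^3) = 5184 /7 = 740.57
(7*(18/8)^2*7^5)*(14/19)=66706983/152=438861.73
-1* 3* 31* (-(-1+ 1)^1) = 0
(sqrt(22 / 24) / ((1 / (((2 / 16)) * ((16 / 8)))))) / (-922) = -sqrt(33) / 22128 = -0.00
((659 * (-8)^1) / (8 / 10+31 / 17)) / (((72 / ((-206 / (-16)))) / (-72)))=5769545 / 223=25872.40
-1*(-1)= 1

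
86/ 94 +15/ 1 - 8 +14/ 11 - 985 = -504495/ 517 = -975.81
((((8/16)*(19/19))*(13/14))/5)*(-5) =-13/28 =-0.46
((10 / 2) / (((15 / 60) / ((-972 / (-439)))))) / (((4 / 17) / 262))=21646440 / 439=49308.52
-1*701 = -701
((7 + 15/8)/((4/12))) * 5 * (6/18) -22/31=10829/248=43.67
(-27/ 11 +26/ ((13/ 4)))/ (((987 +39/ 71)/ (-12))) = -4331/ 64273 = -0.07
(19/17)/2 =19/34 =0.56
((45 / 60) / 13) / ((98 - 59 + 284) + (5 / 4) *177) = 3 / 28301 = 0.00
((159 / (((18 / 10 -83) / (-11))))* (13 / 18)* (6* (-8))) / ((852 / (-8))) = 303160 / 43239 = 7.01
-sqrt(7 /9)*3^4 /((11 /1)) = -27*sqrt(7) /11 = -6.49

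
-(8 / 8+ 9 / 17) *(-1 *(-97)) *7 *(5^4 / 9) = -11033750 / 153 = -72116.01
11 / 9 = 1.22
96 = 96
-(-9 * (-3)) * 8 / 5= -216 / 5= -43.20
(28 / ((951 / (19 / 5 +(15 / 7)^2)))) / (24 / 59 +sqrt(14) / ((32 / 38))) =-496861184 / 96779011105 +4351417088 * sqrt(14) / 290337033315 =0.05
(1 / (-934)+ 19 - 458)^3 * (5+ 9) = -482542318976827781 / 407390252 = -1184471932.28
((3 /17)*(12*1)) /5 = 36 /85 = 0.42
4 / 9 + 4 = 40 / 9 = 4.44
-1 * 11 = -11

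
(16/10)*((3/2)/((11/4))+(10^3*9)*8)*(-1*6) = -38016288/55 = -691205.24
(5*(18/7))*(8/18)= 40/7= 5.71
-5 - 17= -22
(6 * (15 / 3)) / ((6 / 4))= 20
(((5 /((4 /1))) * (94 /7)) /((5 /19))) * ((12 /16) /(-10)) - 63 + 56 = -6599 /560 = -11.78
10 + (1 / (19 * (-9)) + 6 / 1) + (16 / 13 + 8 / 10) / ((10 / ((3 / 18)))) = 890756 / 55575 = 16.03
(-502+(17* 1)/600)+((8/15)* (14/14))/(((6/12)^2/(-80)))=-403583/600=-672.64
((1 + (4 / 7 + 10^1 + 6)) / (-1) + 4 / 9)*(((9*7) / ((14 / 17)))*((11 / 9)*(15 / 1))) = -1008865 / 42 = -24020.60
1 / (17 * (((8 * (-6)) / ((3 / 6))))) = -1 / 1632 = -0.00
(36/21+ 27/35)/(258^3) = 29/200357640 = 0.00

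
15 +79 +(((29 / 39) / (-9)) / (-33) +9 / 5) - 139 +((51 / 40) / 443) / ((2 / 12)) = -4431387277 / 102625380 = -43.18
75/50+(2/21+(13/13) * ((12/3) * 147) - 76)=21571/42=513.60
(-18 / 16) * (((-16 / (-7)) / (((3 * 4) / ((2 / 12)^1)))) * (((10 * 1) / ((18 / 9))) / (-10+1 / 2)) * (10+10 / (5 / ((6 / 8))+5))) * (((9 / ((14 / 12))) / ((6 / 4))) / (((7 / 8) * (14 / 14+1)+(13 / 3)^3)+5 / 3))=0.01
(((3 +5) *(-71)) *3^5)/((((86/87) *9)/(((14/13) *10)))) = -93396240/559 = -167077.35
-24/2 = -12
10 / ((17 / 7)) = 70 / 17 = 4.12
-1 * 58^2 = -3364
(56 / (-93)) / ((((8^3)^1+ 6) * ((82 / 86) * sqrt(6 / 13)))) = -86 * sqrt(78) / 423243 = -0.00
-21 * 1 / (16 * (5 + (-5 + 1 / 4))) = -21 / 4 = -5.25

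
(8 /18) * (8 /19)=0.19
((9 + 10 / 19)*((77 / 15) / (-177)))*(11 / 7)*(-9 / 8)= 21901 / 44840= 0.49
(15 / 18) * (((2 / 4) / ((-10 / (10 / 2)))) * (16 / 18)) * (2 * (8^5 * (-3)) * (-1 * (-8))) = 2621440 / 9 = 291271.11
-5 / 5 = -1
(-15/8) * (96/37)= -180/37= -4.86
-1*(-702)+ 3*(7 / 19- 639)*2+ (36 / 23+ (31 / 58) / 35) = -3128.21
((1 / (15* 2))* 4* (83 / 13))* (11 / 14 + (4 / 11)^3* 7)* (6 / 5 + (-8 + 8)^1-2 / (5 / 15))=-13886232 / 3028025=-4.59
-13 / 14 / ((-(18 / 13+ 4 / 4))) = 169 / 434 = 0.39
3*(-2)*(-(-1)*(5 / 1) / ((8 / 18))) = -67.50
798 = 798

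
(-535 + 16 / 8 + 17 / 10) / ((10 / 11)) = -58443 / 100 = -584.43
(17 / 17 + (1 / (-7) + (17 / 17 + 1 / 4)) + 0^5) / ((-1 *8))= -59 / 224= -0.26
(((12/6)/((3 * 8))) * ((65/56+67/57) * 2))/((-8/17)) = -126769/153216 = -0.83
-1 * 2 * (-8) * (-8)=-128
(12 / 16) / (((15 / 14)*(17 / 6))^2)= 588 / 7225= 0.08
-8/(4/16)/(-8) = 4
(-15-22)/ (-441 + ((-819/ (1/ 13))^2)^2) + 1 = 12850174234414403/ 12850174234414440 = 1.00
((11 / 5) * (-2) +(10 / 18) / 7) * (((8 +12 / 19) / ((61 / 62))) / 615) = -337528 / 5476275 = -0.06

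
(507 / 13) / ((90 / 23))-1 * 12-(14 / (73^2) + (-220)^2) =-7738033489 / 159870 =-48402.04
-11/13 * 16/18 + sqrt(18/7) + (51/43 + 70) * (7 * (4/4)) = 3 * sqrt(14)/7 + 2503175/5031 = 499.15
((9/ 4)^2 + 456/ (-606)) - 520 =-833355/ 1616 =-515.69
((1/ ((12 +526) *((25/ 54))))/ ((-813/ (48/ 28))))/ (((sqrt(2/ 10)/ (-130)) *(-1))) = -2808 *sqrt(5)/ 2551465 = -0.00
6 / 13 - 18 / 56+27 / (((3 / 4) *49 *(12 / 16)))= 2853 / 2548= 1.12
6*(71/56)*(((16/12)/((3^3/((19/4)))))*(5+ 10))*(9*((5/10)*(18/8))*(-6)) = -182115/112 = -1626.03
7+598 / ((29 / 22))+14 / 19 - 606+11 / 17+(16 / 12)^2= -11986466 / 84303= -142.18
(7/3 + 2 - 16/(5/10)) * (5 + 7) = -332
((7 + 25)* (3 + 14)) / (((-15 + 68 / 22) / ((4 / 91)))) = -23936 / 11921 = -2.01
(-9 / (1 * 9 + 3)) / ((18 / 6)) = -1 / 4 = -0.25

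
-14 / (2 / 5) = -35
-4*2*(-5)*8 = 320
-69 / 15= -4.60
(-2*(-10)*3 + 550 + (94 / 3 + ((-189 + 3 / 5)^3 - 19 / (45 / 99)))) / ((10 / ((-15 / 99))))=2507465839 / 24750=101311.75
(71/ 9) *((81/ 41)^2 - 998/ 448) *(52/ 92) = 582269935/ 77944608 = 7.47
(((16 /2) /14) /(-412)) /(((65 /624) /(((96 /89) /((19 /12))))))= -55296 /6096055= -0.01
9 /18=1 /2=0.50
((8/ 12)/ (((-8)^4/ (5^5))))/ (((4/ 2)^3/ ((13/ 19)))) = 40625/ 933888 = 0.04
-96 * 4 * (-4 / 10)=768 / 5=153.60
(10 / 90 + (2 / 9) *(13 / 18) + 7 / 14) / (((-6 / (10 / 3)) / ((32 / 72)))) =-1250 / 6561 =-0.19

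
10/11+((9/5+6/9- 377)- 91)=-76663/165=-464.62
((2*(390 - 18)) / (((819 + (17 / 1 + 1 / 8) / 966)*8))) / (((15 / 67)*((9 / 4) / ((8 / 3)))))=171211264 / 284821605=0.60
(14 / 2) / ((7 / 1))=1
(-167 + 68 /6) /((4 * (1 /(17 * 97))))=-770083 /12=-64173.58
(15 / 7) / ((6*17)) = 0.02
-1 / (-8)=0.12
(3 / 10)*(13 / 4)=39 / 40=0.98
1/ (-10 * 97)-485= -485.00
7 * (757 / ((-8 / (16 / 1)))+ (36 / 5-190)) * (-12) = 142531.20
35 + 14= 49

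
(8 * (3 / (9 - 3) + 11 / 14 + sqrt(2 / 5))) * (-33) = -2376 / 7 - 264 * sqrt(10) / 5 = -506.40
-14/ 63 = -2/ 9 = -0.22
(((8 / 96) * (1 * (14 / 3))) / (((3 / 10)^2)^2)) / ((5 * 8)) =875 / 729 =1.20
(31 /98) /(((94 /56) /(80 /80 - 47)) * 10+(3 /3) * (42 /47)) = 67022 /112021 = 0.60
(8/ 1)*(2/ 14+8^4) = 229384/ 7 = 32769.14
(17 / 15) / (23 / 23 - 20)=-17 / 285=-0.06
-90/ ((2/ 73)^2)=-239805/ 2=-119902.50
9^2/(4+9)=81/13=6.23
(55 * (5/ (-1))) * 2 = -550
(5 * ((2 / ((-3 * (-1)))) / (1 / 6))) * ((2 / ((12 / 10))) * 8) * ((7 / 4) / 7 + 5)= 1400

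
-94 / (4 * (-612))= 47 / 1224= 0.04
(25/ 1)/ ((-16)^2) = 25/ 256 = 0.10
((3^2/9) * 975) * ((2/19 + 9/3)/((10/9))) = 103545/38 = 2724.87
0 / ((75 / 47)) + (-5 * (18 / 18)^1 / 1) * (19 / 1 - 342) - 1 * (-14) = 1629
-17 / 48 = -0.35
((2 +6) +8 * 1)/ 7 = 16/ 7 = 2.29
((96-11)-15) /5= 14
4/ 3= 1.33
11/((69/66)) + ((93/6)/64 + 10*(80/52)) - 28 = -70859/38272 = -1.85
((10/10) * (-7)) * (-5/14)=5/2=2.50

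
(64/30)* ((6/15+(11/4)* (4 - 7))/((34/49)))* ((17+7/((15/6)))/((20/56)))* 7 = -99516648/10625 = -9366.27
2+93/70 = 233/70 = 3.33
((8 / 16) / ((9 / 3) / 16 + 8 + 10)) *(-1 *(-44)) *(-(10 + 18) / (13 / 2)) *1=-19712 / 3783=-5.21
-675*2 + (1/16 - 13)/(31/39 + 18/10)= -1354.99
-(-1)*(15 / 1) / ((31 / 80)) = 1200 / 31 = 38.71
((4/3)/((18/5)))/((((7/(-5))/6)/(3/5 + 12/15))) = -20/9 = -2.22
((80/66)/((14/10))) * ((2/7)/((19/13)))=5200/30723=0.17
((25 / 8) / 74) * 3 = 75 / 592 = 0.13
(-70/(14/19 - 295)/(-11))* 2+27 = 1657867/61501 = 26.96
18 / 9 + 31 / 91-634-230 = -78411 / 91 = -861.66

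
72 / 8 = 9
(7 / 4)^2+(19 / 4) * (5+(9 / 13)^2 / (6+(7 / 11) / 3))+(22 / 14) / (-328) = 105442381 / 3880240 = 27.17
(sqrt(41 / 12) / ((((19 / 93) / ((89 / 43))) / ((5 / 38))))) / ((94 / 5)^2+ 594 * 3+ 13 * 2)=344875 * sqrt(123) / 3355203312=0.00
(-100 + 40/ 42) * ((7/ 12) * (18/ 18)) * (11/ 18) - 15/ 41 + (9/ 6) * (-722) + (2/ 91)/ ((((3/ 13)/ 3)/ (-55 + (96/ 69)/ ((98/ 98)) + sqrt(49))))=-605254222/ 534681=-1131.99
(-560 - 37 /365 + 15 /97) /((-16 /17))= 168511769 /283240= 594.94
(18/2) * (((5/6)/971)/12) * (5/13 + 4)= 285/100984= 0.00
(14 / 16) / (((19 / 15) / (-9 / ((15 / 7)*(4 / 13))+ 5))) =-3633 / 608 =-5.98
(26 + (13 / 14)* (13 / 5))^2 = 3956121 / 4900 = 807.37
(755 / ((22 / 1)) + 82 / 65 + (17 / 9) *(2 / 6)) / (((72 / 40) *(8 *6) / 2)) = 1398043 / 1667952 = 0.84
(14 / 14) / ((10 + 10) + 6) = 1 / 26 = 0.04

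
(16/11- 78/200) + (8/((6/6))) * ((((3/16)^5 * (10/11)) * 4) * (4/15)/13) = 1.06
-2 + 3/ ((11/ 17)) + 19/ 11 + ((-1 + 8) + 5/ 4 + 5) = 775/ 44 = 17.61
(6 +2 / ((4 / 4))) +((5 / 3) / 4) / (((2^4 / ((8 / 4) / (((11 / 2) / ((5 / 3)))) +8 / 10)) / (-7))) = 6133 / 792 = 7.74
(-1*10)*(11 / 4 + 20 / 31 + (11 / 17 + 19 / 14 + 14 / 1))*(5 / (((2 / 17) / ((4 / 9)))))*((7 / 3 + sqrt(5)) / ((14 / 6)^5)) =-64407825 / 521017- 193223475*sqrt(5) / 3647119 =-242.09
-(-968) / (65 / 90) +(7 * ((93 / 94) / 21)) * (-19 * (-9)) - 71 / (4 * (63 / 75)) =70599773 / 51324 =1375.57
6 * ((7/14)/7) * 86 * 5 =184.29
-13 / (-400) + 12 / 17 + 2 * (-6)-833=-5740979 / 6800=-844.26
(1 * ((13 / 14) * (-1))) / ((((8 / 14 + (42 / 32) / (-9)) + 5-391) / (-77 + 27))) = -15600 / 129553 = -0.12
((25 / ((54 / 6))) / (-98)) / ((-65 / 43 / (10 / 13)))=1075 / 74529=0.01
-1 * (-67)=67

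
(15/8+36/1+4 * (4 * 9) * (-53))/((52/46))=-1397319/208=-6717.88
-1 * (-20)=20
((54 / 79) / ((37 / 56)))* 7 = 21168 / 2923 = 7.24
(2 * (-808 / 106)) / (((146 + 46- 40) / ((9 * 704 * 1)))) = -639936 / 1007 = -635.49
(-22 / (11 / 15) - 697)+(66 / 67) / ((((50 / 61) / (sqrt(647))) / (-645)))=-259677* sqrt(647) / 335 - 727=-20444.00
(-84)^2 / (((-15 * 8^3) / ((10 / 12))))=-49 / 64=-0.77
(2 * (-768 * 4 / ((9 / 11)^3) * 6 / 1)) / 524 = -1362944 / 10611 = -128.45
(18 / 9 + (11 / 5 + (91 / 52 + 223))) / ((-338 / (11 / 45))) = -50369 / 304200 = -0.17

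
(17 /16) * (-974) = -8279 /8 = -1034.88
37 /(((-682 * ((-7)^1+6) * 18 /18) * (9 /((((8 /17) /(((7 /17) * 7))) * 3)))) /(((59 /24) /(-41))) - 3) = -2183 /12331419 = -0.00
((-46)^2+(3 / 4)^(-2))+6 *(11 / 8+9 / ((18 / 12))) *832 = 38933.78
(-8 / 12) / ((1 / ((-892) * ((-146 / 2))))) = -43410.67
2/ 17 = 0.12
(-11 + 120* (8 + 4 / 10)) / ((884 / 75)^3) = 420609375 / 690807104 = 0.61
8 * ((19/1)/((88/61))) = 1159/11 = 105.36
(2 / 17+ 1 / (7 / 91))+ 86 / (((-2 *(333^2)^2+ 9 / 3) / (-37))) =5484181216591 / 418076590863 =13.12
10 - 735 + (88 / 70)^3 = -30999191 / 42875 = -723.01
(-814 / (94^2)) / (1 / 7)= -2849 / 4418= -0.64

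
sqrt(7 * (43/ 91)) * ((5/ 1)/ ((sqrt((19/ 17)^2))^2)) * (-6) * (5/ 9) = -14450 * sqrt(559)/ 14079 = -24.27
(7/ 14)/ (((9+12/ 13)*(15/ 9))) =13/ 430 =0.03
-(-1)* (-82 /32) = -41 /16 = -2.56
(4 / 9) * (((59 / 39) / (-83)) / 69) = -236 / 2010177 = -0.00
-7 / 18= -0.39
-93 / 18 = -5.17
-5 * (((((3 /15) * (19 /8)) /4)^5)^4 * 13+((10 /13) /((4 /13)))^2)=-755578637259143234680029654948097456513622813 /24178516392292583494123520000000000000000000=-31.25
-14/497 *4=-8/71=-0.11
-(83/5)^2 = -6889/25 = -275.56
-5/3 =-1.67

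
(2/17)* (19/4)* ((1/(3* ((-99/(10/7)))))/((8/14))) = -95/20196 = -0.00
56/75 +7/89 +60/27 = 61027/20025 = 3.05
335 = 335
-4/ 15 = -0.27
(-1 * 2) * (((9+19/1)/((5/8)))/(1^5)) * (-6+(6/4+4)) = 224/5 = 44.80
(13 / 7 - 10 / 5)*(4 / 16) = -1 / 28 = -0.04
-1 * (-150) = 150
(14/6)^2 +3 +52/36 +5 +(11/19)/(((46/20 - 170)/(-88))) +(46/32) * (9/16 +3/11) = 4412733673/269178624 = 16.39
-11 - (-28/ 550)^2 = -832071/ 75625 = -11.00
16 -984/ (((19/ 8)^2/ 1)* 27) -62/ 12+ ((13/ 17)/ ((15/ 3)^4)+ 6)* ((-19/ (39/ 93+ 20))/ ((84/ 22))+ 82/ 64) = 823470704267/ 77694420000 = 10.60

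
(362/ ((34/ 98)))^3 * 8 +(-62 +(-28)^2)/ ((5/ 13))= 223241037764298/ 24565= 9087768685.70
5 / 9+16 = 149 / 9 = 16.56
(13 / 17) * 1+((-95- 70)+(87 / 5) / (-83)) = -1160159 / 7055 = -164.44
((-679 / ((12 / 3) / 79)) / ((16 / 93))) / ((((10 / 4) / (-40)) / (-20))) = -24943065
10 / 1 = 10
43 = 43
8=8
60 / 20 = 3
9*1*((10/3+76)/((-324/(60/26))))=-5.09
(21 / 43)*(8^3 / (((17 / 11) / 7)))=827904 / 731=1132.56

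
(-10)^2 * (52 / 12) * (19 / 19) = 433.33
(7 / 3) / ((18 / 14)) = 49 / 27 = 1.81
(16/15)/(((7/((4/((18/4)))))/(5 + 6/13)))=9088/12285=0.74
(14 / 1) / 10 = 7 / 5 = 1.40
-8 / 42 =-4 / 21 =-0.19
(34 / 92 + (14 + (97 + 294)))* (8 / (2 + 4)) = 37294 / 69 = 540.49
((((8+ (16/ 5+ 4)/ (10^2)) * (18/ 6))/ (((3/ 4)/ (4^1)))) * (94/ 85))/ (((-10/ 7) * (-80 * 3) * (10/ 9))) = 995883/ 2656250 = 0.37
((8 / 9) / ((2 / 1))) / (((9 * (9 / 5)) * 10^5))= 1 / 3645000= 0.00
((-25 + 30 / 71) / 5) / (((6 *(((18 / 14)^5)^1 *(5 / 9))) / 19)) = -111447217 / 13974930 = -7.97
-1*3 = -3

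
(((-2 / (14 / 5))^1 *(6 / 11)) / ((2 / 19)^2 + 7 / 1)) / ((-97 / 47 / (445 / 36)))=37751575 / 113424234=0.33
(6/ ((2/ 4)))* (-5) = -60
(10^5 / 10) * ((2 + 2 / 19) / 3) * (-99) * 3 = -2084210.53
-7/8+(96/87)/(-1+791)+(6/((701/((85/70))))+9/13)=-999061447/5845807240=-0.17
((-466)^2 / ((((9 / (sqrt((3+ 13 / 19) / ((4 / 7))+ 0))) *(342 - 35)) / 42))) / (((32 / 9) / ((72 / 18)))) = 7980483 *sqrt(190) / 11666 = 9429.40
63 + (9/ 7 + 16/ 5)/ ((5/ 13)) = 13066/ 175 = 74.66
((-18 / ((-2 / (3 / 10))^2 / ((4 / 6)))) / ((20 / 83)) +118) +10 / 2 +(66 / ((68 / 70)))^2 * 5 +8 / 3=40236713053 / 1734000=23204.56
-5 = -5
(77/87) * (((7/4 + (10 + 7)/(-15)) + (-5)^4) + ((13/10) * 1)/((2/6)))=2908367/5220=557.16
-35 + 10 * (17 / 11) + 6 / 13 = -2729 / 143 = -19.08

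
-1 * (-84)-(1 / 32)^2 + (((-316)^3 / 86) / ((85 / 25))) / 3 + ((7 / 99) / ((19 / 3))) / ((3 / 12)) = -5614490907851 / 156445696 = -35887.79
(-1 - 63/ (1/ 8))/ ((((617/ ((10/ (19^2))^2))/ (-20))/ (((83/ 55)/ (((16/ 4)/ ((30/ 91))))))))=125745000/ 80488465057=0.00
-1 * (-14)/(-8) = -1.75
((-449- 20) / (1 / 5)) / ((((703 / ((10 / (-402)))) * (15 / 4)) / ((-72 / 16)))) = -0.10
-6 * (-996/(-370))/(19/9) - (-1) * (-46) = -188582/3515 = -53.65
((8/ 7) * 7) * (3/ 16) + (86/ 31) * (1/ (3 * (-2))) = 193/ 186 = 1.04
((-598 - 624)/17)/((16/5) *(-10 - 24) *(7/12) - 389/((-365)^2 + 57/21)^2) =1.13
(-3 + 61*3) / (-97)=-180 / 97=-1.86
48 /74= 24 /37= 0.65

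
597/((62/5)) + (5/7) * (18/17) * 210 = 218145/1054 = 206.97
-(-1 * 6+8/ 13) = 70/ 13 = 5.38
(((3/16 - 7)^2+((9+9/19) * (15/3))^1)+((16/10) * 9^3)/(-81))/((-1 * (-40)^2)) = -1930487/38912000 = -0.05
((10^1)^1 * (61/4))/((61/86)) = 215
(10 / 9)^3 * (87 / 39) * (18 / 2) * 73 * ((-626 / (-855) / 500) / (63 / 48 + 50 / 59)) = 2502056896 / 1835742285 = 1.36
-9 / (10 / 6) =-5.40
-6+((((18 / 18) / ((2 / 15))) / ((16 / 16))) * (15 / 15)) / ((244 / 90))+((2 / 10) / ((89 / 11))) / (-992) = -87074711 / 26927840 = -3.23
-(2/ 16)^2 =-1/ 64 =-0.02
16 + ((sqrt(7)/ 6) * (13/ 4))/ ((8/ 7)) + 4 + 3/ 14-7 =91 * sqrt(7)/ 192 + 185/ 14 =14.47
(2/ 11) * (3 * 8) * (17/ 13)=816/ 143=5.71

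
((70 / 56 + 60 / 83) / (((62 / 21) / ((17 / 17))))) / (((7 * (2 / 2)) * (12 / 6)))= 0.05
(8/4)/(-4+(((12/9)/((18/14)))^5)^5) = -608266787713357709119683992618861307/461579058452103199248553292877923830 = -1.32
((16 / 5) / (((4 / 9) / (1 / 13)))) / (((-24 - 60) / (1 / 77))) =-3 / 35035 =-0.00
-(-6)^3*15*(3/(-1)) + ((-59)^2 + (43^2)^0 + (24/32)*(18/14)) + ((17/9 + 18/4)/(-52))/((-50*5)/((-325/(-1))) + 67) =-386646433/61992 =-6237.04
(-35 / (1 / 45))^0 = 1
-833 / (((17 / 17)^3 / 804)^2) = -538464528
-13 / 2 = -6.50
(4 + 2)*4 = 24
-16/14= -8/7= -1.14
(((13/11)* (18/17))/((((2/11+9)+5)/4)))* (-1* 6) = -2.12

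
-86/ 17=-5.06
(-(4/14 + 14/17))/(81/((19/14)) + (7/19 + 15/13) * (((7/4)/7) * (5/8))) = -130416/7045157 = -0.02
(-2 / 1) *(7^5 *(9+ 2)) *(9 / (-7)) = 475398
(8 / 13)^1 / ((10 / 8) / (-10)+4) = 64 / 403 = 0.16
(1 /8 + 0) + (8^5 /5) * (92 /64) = 9420.92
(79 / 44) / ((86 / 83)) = 6557 / 3784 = 1.73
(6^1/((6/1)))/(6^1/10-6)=-5/27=-0.19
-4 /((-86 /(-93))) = -4.33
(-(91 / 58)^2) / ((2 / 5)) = -41405 / 6728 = -6.15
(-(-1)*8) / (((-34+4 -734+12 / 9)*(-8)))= 3 / 2288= 0.00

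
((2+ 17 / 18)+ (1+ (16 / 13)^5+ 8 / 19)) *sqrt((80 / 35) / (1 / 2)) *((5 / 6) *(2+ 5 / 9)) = 104989645715 *sqrt(14) / 11999818467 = 32.74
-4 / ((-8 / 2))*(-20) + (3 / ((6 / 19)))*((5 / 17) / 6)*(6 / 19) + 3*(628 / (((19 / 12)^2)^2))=1240298541 / 4430914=279.92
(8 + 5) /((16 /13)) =169 /16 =10.56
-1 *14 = -14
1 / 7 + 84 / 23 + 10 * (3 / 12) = 6.30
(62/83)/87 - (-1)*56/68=102148/122757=0.83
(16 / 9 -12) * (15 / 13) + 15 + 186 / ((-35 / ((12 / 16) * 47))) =-502657 / 2730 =-184.12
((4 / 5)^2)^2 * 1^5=256 / 625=0.41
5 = 5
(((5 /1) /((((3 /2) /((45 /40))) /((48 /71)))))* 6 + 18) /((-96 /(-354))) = 69561 /568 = 122.47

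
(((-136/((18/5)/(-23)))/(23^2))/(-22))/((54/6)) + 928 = 927.99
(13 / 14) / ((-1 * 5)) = -13 / 70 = -0.19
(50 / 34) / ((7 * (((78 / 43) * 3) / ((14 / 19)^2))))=15050 / 718029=0.02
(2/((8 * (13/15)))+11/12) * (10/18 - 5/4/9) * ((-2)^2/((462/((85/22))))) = 19975/1189188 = 0.02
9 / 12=0.75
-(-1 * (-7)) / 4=-1.75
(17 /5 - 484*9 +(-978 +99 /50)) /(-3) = 266431 /150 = 1776.21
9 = 9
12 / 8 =3 / 2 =1.50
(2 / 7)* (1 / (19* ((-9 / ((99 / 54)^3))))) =-1331 / 129276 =-0.01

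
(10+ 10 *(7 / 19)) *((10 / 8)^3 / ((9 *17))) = 8125 / 46512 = 0.17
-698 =-698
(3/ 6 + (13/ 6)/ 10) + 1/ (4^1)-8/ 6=-11/ 30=-0.37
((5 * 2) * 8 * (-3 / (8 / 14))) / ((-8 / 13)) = 1365 / 2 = 682.50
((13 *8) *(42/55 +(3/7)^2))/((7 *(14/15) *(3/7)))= 132756/3773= 35.19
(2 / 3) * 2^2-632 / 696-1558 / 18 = -22132 / 261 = -84.80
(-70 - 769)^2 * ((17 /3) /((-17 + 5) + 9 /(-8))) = -95733256 /315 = -303915.10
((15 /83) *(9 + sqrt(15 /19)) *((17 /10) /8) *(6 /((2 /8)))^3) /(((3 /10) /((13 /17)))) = 112320 *sqrt(285) /1577 + 1010880 /83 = 13381.67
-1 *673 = -673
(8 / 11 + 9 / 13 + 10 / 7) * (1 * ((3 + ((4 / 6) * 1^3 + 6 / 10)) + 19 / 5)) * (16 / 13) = 501776 / 17745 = 28.28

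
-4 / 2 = -2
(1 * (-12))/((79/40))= -480/79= -6.08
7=7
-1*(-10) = 10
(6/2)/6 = 1/2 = 0.50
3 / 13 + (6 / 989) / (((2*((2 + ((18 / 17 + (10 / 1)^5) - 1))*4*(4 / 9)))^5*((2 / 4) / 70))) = 0.23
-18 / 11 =-1.64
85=85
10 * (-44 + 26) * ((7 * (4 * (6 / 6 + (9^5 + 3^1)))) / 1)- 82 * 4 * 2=-297627776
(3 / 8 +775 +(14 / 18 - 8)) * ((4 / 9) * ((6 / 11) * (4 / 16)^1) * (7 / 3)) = 387149 / 3564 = 108.63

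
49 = 49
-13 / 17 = -0.76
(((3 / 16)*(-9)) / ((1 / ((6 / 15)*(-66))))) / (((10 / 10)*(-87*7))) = -297 / 4060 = -0.07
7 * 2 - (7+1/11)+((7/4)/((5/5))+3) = 11.66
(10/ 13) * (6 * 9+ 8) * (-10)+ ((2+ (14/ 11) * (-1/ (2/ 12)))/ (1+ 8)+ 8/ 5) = -3062734/ 6435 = -475.95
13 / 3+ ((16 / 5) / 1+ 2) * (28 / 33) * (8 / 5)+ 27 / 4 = 19957 / 1100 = 18.14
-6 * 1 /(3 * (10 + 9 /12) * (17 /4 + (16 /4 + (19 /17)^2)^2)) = -2672672 /456875559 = -0.01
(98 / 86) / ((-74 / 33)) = -1617 / 3182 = -0.51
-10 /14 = -5 /7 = -0.71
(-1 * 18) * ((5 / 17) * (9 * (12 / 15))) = -648 / 17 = -38.12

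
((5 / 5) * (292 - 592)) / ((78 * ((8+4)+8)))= -5 / 26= -0.19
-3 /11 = -0.27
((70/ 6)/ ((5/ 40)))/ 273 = 40/ 117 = 0.34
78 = 78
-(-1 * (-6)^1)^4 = -1296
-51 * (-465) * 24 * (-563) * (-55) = 17624039400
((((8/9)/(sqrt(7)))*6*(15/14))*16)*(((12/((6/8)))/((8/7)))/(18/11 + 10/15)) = 10560*sqrt(7)/133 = 210.07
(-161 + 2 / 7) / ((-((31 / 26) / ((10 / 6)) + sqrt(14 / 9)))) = 81.89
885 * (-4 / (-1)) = 3540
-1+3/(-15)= -6/5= -1.20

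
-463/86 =-5.38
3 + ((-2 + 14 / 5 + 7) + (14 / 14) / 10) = 109 / 10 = 10.90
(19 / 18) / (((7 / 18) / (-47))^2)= 755478 / 49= 15417.92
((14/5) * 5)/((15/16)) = 224/15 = 14.93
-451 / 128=-3.52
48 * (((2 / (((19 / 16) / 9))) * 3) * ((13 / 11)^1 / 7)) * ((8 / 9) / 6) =79872 / 1463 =54.59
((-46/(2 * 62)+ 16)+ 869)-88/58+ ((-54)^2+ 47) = 6915309/1798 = 3846.11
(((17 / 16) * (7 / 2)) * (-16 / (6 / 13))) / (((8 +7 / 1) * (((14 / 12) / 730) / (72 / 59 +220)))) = -1189649.24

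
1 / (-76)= -1 / 76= -0.01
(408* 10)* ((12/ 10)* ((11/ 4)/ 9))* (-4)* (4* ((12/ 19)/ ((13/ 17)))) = -19769.00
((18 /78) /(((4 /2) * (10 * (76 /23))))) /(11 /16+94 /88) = 253 /127205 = 0.00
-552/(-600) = 23/25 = 0.92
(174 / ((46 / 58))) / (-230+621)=5046 / 8993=0.56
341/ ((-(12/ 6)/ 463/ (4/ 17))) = -315766/ 17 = -18574.47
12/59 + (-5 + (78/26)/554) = -156605/32686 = -4.79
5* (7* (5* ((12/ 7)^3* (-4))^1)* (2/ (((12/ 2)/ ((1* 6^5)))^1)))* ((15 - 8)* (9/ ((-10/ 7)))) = 403107840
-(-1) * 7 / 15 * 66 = 154 / 5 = 30.80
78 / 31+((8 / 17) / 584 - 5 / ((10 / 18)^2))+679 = 127977039 / 192355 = 665.32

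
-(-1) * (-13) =-13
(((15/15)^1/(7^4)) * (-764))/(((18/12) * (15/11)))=-16808/108045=-0.16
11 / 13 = 0.85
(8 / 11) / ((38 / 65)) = 260 / 209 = 1.24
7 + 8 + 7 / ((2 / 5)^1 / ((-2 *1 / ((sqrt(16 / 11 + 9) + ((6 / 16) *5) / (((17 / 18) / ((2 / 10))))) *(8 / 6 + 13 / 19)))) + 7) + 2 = 42434448 *sqrt(1265) / 7449863291 + 134559936919 / 7449863291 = 18.26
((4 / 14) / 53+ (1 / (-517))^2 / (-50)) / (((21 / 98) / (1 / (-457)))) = -26728529 / 485550515175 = -0.00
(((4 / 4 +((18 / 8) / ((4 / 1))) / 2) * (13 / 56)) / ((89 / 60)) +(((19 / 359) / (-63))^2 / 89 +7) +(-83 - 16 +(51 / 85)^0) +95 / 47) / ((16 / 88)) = -133732476820469615 / 273884736779136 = -488.28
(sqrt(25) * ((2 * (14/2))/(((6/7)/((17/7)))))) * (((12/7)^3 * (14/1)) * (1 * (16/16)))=97920/7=13988.57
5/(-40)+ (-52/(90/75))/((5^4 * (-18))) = -3271/27000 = -0.12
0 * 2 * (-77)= 0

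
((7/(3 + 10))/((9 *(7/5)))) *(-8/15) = -8/351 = -0.02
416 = 416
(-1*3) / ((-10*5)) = 3 / 50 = 0.06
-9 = -9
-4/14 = -2/7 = -0.29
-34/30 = -1.13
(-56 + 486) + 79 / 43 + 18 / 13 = 242171 / 559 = 433.22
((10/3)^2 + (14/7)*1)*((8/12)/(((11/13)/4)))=12272/297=41.32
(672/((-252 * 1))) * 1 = -8/3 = -2.67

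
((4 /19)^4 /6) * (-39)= -1664 /130321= -0.01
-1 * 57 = -57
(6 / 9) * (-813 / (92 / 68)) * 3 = -27642 / 23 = -1201.83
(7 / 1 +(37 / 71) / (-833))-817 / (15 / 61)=-2941300231 / 887145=-3315.47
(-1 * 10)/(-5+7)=-5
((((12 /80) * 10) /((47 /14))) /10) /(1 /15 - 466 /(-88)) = 1386 /166333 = 0.01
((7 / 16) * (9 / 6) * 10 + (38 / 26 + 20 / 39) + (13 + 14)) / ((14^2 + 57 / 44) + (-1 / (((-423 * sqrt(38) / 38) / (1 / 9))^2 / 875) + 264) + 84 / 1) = 1178421920775 / 18082223133364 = 0.07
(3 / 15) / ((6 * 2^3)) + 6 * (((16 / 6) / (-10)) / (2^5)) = -11 / 240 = -0.05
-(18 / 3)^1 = -6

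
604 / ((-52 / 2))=-302 / 13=-23.23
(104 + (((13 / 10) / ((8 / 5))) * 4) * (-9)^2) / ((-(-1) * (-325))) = -113 / 100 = -1.13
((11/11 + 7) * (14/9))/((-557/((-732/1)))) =27328/1671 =16.35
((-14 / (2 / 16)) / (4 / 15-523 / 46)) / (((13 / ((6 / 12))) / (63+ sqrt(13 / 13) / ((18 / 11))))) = 7373800 / 298779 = 24.68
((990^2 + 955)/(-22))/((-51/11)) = 981055/102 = 9618.19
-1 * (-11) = 11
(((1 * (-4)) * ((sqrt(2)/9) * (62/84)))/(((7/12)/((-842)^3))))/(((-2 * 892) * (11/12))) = -74021513312 * sqrt(2)/360591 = -290307.38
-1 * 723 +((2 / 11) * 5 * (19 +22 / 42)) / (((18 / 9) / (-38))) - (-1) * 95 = -222968 / 231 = -965.23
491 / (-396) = -491 / 396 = -1.24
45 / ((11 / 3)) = 135 / 11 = 12.27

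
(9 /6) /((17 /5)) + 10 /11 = 505 /374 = 1.35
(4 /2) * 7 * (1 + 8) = 126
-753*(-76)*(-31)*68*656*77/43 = -6093597151488/43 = -141711561662.51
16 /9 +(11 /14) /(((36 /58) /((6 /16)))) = 4541 /2016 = 2.25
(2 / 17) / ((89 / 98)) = 196 / 1513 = 0.13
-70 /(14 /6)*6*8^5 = -5898240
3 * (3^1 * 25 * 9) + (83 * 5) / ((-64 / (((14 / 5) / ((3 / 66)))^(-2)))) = 12294364025 / 6071296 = 2025.00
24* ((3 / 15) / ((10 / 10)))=24 / 5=4.80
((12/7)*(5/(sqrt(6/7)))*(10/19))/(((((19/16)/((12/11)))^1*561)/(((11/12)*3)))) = 1600*sqrt(42)/472549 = 0.02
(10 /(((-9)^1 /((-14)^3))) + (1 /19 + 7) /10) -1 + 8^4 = 6108628 /855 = 7144.59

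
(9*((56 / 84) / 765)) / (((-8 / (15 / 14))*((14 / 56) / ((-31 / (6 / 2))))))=31 / 714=0.04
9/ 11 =0.82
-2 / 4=-1 / 2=-0.50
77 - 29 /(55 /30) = 673 /11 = 61.18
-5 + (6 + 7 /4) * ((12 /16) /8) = -547 /128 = -4.27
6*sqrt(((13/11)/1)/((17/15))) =6*sqrt(36465)/187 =6.13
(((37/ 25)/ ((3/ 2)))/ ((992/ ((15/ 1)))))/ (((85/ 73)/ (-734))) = -991267/ 105400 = -9.40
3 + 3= 6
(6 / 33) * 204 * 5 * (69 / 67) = 140760 / 737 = 190.99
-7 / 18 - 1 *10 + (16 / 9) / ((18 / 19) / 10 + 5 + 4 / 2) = -61499 / 6066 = -10.14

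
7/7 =1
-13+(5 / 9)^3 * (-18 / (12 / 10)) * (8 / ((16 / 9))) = -1327 / 54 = -24.57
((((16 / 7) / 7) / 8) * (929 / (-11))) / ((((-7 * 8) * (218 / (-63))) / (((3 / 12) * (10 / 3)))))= -13935 / 940016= -0.01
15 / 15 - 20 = -19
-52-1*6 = -58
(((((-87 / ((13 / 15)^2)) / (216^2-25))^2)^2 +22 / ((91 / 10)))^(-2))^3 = 387313510350633314794138213776085518069196770746487457809463767193223853851993138070011577971768554614138115956666700329218045323146341684651137025562373113489807502635409 / 77330421514768220521325892393140718123672984956627083230323027324181795821600551474800320041116720276452512706311876946941630783048635734248535794703159403510708951030765625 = 0.01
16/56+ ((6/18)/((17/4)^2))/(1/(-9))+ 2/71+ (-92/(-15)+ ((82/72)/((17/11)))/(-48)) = 7775757361/1240989120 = 6.27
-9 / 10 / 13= -9 / 130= -0.07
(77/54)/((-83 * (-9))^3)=77/22508967042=0.00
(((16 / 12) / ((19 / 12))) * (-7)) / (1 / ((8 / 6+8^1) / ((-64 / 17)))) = 14.61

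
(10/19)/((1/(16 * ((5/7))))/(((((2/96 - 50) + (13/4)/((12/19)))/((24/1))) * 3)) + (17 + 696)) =6725/9110158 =0.00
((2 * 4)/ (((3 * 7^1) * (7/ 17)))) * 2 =272/ 147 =1.85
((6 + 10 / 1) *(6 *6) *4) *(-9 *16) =-331776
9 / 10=0.90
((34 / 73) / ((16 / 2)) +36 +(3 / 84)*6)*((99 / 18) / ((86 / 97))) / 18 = 79108447 / 6328224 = 12.50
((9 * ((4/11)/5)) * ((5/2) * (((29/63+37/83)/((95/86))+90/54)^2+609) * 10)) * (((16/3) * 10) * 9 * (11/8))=2428902458394784/365578563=6643995.86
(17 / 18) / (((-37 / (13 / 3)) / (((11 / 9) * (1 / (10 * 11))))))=-221 / 179820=-0.00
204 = 204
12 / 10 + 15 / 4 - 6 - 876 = -17541 / 20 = -877.05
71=71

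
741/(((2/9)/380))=1267110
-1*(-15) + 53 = 68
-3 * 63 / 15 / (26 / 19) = -1197 / 130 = -9.21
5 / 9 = 0.56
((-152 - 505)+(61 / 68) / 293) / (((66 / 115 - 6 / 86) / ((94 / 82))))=-3042313976905 / 2036491812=-1493.90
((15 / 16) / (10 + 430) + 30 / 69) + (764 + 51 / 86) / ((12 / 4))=1066530181 / 4177536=255.30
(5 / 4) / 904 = 5 / 3616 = 0.00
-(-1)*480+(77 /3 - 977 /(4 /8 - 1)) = 7379 /3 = 2459.67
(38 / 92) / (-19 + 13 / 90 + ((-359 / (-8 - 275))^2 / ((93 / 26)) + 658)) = 2122758945 / 3287074282151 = 0.00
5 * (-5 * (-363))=9075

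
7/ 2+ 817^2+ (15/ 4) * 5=667511.25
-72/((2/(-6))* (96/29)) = 261/4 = 65.25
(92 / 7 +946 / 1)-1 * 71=6217 / 7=888.14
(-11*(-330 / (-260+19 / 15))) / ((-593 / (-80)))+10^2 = 225787300 / 2301433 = 98.11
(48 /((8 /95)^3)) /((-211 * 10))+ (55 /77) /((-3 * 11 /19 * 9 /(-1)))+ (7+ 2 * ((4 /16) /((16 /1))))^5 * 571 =9812894.35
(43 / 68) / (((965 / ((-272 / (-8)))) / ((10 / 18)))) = 43 / 3474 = 0.01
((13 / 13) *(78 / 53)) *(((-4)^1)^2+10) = 2028 / 53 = 38.26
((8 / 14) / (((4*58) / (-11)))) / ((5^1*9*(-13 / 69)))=253 / 79170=0.00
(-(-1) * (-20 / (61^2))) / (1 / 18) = -0.10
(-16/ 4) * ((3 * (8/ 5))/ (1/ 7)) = -672/ 5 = -134.40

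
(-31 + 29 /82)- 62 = -92.65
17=17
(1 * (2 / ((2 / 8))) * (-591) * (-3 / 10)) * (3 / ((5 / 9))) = 191484 / 25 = 7659.36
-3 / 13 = -0.23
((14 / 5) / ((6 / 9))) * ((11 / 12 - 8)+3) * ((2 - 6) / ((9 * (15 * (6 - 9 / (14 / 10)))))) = -1.19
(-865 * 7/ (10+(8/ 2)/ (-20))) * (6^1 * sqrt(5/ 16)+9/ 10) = -12975 * sqrt(5)/ 14 - 7785/ 14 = -2628.43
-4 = -4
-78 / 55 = -1.42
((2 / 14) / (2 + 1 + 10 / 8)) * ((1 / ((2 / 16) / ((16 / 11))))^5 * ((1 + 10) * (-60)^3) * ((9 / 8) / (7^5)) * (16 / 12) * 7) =-44530220924928000 / 4183211879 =-10644983.38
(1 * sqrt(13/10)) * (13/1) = 13 * sqrt(130)/10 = 14.82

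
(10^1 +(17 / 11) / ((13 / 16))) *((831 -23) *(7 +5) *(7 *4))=462072576 / 143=3231276.76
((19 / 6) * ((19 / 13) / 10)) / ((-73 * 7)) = -361 / 398580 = -0.00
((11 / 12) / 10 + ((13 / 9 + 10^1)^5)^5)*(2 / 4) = 8375111718616859052594375366239798394602925257968633 / 57431839015348207101619920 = 145826981378372305671685800.00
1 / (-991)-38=-37659 / 991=-38.00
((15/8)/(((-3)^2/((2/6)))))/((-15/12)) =-1/18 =-0.06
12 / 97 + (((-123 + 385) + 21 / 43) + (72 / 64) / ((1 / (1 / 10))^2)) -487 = -748700061 / 3336800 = -224.38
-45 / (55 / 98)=-882 / 11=-80.18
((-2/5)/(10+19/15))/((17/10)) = -60/2873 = -0.02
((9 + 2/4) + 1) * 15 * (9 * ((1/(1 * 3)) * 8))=3780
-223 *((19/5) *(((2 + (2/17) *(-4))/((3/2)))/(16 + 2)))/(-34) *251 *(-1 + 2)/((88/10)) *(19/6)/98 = 262681289/201879216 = 1.30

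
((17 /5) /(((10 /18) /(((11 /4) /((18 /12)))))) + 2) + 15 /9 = 2233 /150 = 14.89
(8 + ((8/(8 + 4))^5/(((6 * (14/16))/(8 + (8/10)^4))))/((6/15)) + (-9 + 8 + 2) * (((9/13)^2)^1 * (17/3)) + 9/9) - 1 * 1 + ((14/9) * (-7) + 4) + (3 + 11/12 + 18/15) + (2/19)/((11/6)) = 95413881859/10013503500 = 9.53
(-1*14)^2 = 196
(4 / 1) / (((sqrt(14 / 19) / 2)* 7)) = 4* sqrt(266) / 49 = 1.33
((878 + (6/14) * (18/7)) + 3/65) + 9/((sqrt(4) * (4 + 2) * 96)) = 879.16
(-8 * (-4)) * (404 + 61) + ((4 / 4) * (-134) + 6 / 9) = 44240 / 3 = 14746.67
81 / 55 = 1.47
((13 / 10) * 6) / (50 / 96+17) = 0.45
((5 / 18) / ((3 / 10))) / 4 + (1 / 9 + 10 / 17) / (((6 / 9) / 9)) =17759 / 1836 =9.67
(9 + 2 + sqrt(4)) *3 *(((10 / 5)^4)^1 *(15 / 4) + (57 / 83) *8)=212004 / 83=2554.27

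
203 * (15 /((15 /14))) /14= 203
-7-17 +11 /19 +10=-255 /19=-13.42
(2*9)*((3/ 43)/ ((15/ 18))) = 324/ 215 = 1.51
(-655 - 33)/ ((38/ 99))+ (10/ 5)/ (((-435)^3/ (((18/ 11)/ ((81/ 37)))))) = -277521479831812/ 154830517875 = -1792.42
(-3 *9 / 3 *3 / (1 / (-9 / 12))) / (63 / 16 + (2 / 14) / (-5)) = 11340 / 2189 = 5.18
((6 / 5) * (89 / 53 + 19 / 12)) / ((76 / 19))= 415 / 424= 0.98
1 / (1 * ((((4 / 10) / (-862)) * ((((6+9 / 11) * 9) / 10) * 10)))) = -4741 / 135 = -35.12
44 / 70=22 / 35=0.63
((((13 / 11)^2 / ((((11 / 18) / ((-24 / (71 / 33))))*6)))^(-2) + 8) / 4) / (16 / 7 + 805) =75138989863 / 30120779729664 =0.00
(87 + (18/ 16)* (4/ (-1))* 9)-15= 63/ 2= 31.50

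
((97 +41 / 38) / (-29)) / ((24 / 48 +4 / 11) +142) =-40997 / 1731793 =-0.02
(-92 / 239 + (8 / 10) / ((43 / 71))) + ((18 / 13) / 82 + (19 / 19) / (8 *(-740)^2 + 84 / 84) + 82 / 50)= 1555497482649271 / 599911379261025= 2.59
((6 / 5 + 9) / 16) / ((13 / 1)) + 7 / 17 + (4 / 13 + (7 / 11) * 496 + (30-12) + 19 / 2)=66882617 / 194480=343.90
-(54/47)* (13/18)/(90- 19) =-39/3337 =-0.01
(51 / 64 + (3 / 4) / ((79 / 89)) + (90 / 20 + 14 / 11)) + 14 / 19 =8613597 / 1056704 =8.15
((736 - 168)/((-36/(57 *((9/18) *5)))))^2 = 45495025/9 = 5055002.78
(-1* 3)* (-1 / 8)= 3 / 8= 0.38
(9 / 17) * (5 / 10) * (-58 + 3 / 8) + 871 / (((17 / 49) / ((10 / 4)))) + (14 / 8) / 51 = 300533 / 48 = 6261.10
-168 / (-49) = 24 / 7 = 3.43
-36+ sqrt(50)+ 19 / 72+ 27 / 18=-27.17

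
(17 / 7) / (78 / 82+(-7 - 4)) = -697 / 2884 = -0.24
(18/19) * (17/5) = 306/95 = 3.22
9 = 9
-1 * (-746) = 746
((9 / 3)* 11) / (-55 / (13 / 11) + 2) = -143 / 193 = -0.74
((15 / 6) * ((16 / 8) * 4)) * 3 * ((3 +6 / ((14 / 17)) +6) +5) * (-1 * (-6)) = 53640 / 7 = 7662.86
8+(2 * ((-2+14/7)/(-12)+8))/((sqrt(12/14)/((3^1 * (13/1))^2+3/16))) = 26297.12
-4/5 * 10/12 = -2/3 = -0.67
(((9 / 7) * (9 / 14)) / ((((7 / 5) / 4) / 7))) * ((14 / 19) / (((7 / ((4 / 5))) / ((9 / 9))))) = 1296 / 931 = 1.39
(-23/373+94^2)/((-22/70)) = -115353175/4103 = -28114.35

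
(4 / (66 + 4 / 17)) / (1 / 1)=34 / 563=0.06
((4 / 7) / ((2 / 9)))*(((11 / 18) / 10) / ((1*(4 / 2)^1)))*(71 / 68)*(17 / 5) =781 / 2800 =0.28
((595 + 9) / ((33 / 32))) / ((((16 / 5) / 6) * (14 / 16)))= 96640 / 77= 1255.06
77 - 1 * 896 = -819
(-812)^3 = -535387328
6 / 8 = 0.75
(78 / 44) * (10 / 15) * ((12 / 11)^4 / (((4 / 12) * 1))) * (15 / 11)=12130560 / 1771561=6.85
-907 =-907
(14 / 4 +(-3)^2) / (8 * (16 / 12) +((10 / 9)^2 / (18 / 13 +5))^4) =51073127580386025 / 43588114401929408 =1.17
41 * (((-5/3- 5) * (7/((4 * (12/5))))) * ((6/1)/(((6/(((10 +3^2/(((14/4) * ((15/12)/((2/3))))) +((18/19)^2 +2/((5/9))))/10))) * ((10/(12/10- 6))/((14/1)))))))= 57544648/27075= 2125.38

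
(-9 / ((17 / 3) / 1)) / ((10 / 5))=-27 / 34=-0.79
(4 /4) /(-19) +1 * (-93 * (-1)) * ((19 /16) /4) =33509 /1216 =27.56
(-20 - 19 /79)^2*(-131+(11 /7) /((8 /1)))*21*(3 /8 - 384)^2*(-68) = 8996394874835800575 /798848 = 11261710456602.26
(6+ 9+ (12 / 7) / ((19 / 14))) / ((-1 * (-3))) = 103 / 19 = 5.42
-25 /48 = -0.52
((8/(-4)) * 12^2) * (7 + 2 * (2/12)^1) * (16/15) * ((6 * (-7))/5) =473088/25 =18923.52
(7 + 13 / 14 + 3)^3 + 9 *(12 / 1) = 1413.24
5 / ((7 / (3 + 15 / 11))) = 3.12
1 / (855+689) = 1 / 1544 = 0.00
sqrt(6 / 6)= 1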